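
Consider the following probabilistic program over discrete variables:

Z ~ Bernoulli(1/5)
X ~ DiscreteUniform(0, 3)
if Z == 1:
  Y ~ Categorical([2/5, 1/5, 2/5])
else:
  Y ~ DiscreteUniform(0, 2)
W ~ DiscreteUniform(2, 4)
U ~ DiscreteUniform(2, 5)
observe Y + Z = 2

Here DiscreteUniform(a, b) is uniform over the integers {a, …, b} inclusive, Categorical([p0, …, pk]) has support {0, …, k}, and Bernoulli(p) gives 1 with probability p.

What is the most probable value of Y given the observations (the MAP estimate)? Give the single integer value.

argmax_v P(Y = v | obs) = 2

Enumerate traces; 96 have nonzero weight after conditioning:
  (Z=0, X=0, Y=2, W=2, U=2) weight 1/180
  (Z=0, X=0, Y=2, W=2, U=3) weight 1/180
  (Z=0, X=0, Y=2, W=2, U=4) weight 1/180
  (Z=0, X=0, Y=2, W=2, U=5) weight 1/180
  (Z=0, X=0, Y=2, W=3, U=2) weight 1/180
  (Z=0, X=0, Y=2, W=3, U=3) weight 1/180
  (Z=0, X=0, Y=2, W=3, U=4) weight 1/180
  (Z=0, X=0, Y=2, W=3, U=5) weight 1/180
  (Z=1, X=0, Y=1, W=2, U=2) weight 1/1200
  … 87 more
Group by Y:
  weight(Y=1) = 1/25
  weight(Y=2) = 4/15
Total weight = 1/25 + 4/15 = 23/75
P(Y=1 | obs) = 1/25 / 23/75 = 3/23
P(Y=2 | obs) = 4/15 / 23/75 = 20/23
argmax = 2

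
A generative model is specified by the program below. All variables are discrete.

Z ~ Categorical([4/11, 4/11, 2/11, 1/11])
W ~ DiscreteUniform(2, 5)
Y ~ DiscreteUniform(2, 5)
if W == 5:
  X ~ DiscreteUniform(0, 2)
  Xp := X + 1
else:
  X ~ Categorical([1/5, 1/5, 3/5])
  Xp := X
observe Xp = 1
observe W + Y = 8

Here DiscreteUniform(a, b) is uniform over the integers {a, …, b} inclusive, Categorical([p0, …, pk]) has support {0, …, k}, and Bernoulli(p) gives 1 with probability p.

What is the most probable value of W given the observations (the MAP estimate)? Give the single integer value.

argmax_v P(W = v | obs) = 5

Enumerate traces; 12 have nonzero weight after conditioning:
  (Z=0, W=3, Y=5, X=1) weight 1/220
  (Z=0, W=4, Y=4, X=1) weight 1/220
  (Z=0, W=5, Y=3, X=0) weight 1/132
  (Z=1, W=3, Y=5, X=1) weight 1/220
  (Z=1, W=4, Y=4, X=1) weight 1/220
  (Z=1, W=5, Y=3, X=0) weight 1/132
  (Z=2, W=3, Y=5, X=1) weight 1/440
  (Z=2, W=4, Y=4, X=1) weight 1/440
  … 4 more
Group by W:
  weight(W=3) = 1/80
  weight(W=4) = 1/80
  weight(W=5) = 1/48
Total weight = 1/80 + 1/80 + 1/48 = 11/240
P(W=3 | obs) = 1/80 / 11/240 = 3/11
P(W=4 | obs) = 1/80 / 11/240 = 3/11
P(W=5 | obs) = 1/48 / 11/240 = 5/11
argmax = 5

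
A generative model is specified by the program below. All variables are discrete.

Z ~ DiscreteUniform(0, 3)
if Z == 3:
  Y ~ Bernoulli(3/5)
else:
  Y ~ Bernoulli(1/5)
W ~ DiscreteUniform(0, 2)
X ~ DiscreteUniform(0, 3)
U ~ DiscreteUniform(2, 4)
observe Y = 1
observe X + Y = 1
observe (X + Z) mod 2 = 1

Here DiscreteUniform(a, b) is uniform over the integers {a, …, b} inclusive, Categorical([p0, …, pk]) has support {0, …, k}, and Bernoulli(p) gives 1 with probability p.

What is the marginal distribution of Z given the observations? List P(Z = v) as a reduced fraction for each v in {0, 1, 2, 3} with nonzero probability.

Enumerate traces; 18 have nonzero weight after conditioning:
  (Z=1, Y=1, W=0, X=0, U=2) weight 1/720
  (Z=1, Y=1, W=0, X=0, U=3) weight 1/720
  (Z=1, Y=1, W=0, X=0, U=4) weight 1/720
  (Z=1, Y=1, W=1, X=0, U=2) weight 1/720
  (Z=1, Y=1, W=1, X=0, U=3) weight 1/720
  (Z=1, Y=1, W=1, X=0, U=4) weight 1/720
  (Z=1, Y=1, W=2, X=0, U=2) weight 1/720
  (Z=1, Y=1, W=2, X=0, U=3) weight 1/720
  (Z=3, Y=1, W=0, X=0, U=2) weight 1/240
  … 9 more
Group by Z:
  weight(Z=1) = 1/80
  weight(Z=3) = 3/80
Total weight = 1/80 + 3/80 = 1/20
P(Z=1 | obs) = 1/80 / 1/20 = 1/4
P(Z=3 | obs) = 3/80 / 1/20 = 3/4

P(Z=1) = 1/4, P(Z=3) = 3/4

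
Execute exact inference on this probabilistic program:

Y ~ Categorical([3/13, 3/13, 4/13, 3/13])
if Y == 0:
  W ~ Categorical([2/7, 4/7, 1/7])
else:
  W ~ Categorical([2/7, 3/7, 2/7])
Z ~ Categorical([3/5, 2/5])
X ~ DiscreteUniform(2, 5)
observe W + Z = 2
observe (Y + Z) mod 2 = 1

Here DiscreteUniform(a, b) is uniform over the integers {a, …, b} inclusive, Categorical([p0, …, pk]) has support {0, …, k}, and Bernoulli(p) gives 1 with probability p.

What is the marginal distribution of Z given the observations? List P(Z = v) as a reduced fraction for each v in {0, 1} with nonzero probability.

P(Z=0) = 3/7, P(Z=1) = 4/7

Enumerate traces; 16 have nonzero weight after conditioning:
  (Y=0, W=1, Z=1, X=2) weight 6/455
  (Y=0, W=1, Z=1, X=3) weight 6/455
  (Y=0, W=1, Z=1, X=4) weight 6/455
  (Y=0, W=1, Z=1, X=5) weight 6/455
  (Y=1, W=2, Z=0, X=2) weight 9/910
  (Y=1, W=2, Z=0, X=3) weight 9/910
  (Y=1, W=2, Z=0, X=4) weight 9/910
  (Y=1, W=2, Z=0, X=5) weight 9/910
  … 8 more
Group by Z:
  weight(Z=0) = 36/455
  weight(Z=1) = 48/455
Total weight = 36/455 + 48/455 = 12/65
P(Z=0 | obs) = 36/455 / 12/65 = 3/7
P(Z=1 | obs) = 48/455 / 12/65 = 4/7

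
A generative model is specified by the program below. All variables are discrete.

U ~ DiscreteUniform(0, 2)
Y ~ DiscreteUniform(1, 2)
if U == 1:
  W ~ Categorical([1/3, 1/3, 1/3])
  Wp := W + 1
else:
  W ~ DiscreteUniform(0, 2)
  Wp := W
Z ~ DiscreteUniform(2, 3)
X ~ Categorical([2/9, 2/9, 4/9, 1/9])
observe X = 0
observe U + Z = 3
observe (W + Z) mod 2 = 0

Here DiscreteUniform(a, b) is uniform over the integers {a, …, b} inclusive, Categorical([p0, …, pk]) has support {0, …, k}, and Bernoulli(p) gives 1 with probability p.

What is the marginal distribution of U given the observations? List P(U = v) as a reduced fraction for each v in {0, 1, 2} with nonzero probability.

Enumerate traces; 6 have nonzero weight after conditioning:
  (U=0, Y=1, W=1, Z=3, X=0) weight 1/162
  (U=0, Y=2, W=1, Z=3, X=0) weight 1/162
  (U=1, Y=1, W=0, Z=2, X=0) weight 1/162
  (U=1, Y=1, W=2, Z=2, X=0) weight 1/162
  (U=1, Y=2, W=0, Z=2, X=0) weight 1/162
  (U=1, Y=2, W=2, Z=2, X=0) weight 1/162
Group by U:
  weight(U=0) = 1/81
  weight(U=1) = 2/81
Total weight = 1/81 + 2/81 = 1/27
P(U=0 | obs) = 1/81 / 1/27 = 1/3
P(U=1 | obs) = 2/81 / 1/27 = 2/3

P(U=0) = 1/3, P(U=1) = 2/3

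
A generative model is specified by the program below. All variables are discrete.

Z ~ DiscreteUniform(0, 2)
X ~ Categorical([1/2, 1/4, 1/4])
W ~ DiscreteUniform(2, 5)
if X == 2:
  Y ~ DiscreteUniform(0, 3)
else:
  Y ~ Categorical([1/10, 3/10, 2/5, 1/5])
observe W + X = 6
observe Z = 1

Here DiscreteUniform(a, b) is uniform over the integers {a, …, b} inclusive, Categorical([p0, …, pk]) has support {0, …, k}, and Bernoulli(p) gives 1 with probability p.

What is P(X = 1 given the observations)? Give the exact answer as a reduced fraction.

Enumerate traces; 8 have nonzero weight after conditioning:
  (Z=1, X=1, W=5, Y=0) weight 1/480
  (Z=1, X=1, W=5, Y=1) weight 1/160
  (Z=1, X=1, W=5, Y=2) weight 1/120
  (Z=1, X=1, W=5, Y=3) weight 1/240
  (Z=1, X=2, W=4, Y=0) weight 1/192
  (Z=1, X=2, W=4, Y=1) weight 1/192
  (Z=1, X=2, W=4, Y=2) weight 1/192
  (Z=1, X=2, W=4, Y=3) weight 1/192
Group by X:
  weight(X=1) = 1/48
  weight(X=2) = 1/48
Total weight = 1/48 + 1/48 = 1/24
P(X=1 | obs) = 1/48 / 1/24 = 1/2
P(X=2 | obs) = 1/48 / 1/24 = 1/2

P(X = 1 | obs) = 1/2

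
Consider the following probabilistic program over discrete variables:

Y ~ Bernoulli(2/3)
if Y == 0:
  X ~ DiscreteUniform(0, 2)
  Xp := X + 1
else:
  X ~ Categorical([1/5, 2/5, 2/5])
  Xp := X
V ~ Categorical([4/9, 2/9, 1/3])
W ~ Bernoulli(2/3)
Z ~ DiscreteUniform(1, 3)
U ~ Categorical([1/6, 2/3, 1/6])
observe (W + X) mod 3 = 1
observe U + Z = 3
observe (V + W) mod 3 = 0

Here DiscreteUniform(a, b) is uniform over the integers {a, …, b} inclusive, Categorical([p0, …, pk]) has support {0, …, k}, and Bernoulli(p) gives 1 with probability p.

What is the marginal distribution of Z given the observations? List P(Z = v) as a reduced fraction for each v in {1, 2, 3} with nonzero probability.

Enumerate traces; 12 have nonzero weight after conditioning:
  (Y=0, X=0, V=2, W=1, Z=1, U=2) weight 1/729
  (Y=0, X=0, V=2, W=1, Z=2, U=1) weight 4/729
  (Y=0, X=0, V=2, W=1, Z=3, U=0) weight 1/729
  (Y=0, X=1, V=0, W=0, Z=1, U=2) weight 2/2187
  (Y=0, X=1, V=0, W=0, Z=2, U=1) weight 8/2187
  (Y=0, X=1, V=0, W=0, Z=3, U=0) weight 2/2187
  (Y=1, X=0, V=2, W=1, Z=1, U=2) weight 2/1215
  (Y=1, X=0, V=2, W=1, Z=2, U=1) weight 8/1215
  … 4 more
Group by Z:
  weight(Z=1) = 67/10935
  weight(Z=2) = 268/10935
  weight(Z=3) = 67/10935
Total weight = 67/10935 + 268/10935 + 67/10935 = 134/3645
P(Z=1 | obs) = 67/10935 / 134/3645 = 1/6
P(Z=2 | obs) = 268/10935 / 134/3645 = 2/3
P(Z=3 | obs) = 67/10935 / 134/3645 = 1/6

P(Z=1) = 1/6, P(Z=2) = 2/3, P(Z=3) = 1/6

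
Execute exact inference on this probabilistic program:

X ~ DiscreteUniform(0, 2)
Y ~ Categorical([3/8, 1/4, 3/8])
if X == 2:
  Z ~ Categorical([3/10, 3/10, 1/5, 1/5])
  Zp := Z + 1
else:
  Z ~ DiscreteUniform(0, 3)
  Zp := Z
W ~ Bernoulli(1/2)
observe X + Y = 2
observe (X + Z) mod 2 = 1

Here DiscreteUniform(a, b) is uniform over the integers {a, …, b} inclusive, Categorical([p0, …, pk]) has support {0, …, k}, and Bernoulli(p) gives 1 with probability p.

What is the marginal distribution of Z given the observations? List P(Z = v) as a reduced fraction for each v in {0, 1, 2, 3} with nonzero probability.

P(Z=0) = 1/8, P(Z=1) = 33/80, P(Z=2) = 1/8, P(Z=3) = 27/80

Enumerate traces; 12 have nonzero weight after conditioning:
  (X=0, Y=2, Z=1, W=0) weight 1/64
  (X=0, Y=2, Z=1, W=1) weight 1/64
  (X=0, Y=2, Z=3, W=0) weight 1/64
  (X=0, Y=2, Z=3, W=1) weight 1/64
  (X=1, Y=1, Z=0, W=0) weight 1/96
  (X=1, Y=1, Z=0, W=1) weight 1/96
  (X=1, Y=1, Z=2, W=0) weight 1/96
  (X=1, Y=1, Z=2, W=1) weight 1/96
  … 4 more
Group by Z:
  weight(Z=0) = 1/48
  weight(Z=1) = 11/160
  weight(Z=2) = 1/48
  weight(Z=3) = 9/160
Total weight = 1/48 + 11/160 + 1/48 + 9/160 = 1/6
P(Z=0 | obs) = 1/48 / 1/6 = 1/8
P(Z=1 | obs) = 11/160 / 1/6 = 33/80
P(Z=2 | obs) = 1/48 / 1/6 = 1/8
P(Z=3 | obs) = 9/160 / 1/6 = 27/80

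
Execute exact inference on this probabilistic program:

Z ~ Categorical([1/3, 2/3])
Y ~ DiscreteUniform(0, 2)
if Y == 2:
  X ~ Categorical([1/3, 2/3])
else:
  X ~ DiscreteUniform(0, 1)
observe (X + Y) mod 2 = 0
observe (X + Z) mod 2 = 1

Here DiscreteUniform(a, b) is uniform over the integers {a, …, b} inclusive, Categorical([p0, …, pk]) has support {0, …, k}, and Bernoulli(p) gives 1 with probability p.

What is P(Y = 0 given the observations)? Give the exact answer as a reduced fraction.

P(Y = 0 | obs) = 6/13

Enumerate traces; 3 have nonzero weight after conditioning:
  (Z=0, Y=1, X=1) weight 1/18
  (Z=1, Y=0, X=0) weight 1/9
  (Z=1, Y=2, X=0) weight 2/27
Group by Y:
  weight(Y=0) = 1/9
  weight(Y=1) = 1/18
  weight(Y=2) = 2/27
Total weight = 1/9 + 1/18 + 2/27 = 13/54
P(Y=0 | obs) = 1/9 / 13/54 = 6/13
P(Y=1 | obs) = 1/18 / 13/54 = 3/13
P(Y=2 | obs) = 2/27 / 13/54 = 4/13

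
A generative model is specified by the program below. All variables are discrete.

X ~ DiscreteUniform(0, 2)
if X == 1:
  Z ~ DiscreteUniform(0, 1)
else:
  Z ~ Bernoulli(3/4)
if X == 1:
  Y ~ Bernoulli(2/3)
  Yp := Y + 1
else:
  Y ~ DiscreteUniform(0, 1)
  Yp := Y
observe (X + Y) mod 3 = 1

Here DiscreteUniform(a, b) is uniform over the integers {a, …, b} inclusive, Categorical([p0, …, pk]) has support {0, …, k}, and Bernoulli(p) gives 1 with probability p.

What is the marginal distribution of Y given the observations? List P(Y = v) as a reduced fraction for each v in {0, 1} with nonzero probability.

Enumerate traces; 4 have nonzero weight after conditioning:
  (X=0, Z=0, Y=1) weight 1/24
  (X=0, Z=1, Y=1) weight 1/8
  (X=1, Z=0, Y=0) weight 1/18
  (X=1, Z=1, Y=0) weight 1/18
Group by Y:
  weight(Y=0) = 1/9
  weight(Y=1) = 1/6
Total weight = 1/9 + 1/6 = 5/18
P(Y=0 | obs) = 1/9 / 5/18 = 2/5
P(Y=1 | obs) = 1/6 / 5/18 = 3/5

P(Y=0) = 2/5, P(Y=1) = 3/5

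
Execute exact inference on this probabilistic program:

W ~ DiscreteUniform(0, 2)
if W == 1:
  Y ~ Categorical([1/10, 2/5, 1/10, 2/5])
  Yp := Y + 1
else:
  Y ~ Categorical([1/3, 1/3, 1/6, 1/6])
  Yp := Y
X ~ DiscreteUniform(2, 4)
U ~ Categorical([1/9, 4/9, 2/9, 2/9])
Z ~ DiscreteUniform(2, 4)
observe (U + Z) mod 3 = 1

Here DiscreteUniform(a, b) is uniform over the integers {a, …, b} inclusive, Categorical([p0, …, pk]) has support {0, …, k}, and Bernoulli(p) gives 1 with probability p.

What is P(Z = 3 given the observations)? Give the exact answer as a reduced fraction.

Enumerate traces; 144 have nonzero weight after conditioning:
  (W=0, Y=0, X=2, U=0, Z=4) weight 1/729
  (W=0, Y=0, X=2, U=1, Z=3) weight 4/729
  (W=0, Y=0, X=2, U=2, Z=2) weight 2/729
  (W=0, Y=0, X=2, U=3, Z=4) weight 2/729
  (W=0, Y=0, X=3, U=0, Z=4) weight 1/729
  (W=0, Y=0, X=3, U=1, Z=3) weight 4/729
  (W=0, Y=0, X=3, U=2, Z=2) weight 2/729
  (W=0, Y=0, X=3, U=3, Z=4) weight 2/729
  … 136 more
Group by Z:
  weight(Z=2) = 2/27
  weight(Z=3) = 4/27
  weight(Z=4) = 1/9
Total weight = 2/27 + 4/27 + 1/9 = 1/3
P(Z=2 | obs) = 2/27 / 1/3 = 2/9
P(Z=3 | obs) = 4/27 / 1/3 = 4/9
P(Z=4 | obs) = 1/9 / 1/3 = 1/3

P(Z = 3 | obs) = 4/9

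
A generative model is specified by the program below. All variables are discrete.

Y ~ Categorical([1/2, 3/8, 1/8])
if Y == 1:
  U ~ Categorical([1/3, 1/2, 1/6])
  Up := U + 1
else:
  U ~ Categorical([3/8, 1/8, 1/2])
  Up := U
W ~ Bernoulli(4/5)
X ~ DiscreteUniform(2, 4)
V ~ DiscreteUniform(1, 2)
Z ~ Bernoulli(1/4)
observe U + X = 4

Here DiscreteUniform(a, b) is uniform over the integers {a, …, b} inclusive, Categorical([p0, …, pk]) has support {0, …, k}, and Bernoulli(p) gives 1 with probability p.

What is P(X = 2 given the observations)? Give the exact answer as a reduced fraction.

Enumerate traces; 72 have nonzero weight after conditioning:
  (Y=0, U=0, W=0, X=4, V=1, Z=0) weight 3/640
  (Y=0, U=0, W=0, X=4, V=1, Z=1) weight 1/640
  (Y=0, U=0, W=0, X=4, V=2, Z=0) weight 3/640
  (Y=0, U=0, W=0, X=4, V=2, Z=1) weight 1/640
  (Y=0, U=0, W=1, X=4, V=1, Z=0) weight 3/160
  (Y=0, U=0, W=1, X=4, V=1, Z=1) weight 1/160
  (Y=0, U=0, W=1, X=4, V=2, Z=0) weight 3/160
  (Y=0, U=0, W=1, X=4, V=2, Z=1) weight 1/160
  (Y=0, U=1, W=0, X=3, V=1, Z=0) weight 1/640
  (Y=0, U=2, W=0, X=2, V=1, Z=0) weight 1/160
  … 62 more
Group by X:
  weight(X=2) = 1/8
  weight(X=3) = 17/192
  weight(X=4) = 23/192
Total weight = 1/8 + 17/192 + 23/192 = 1/3
P(X=2 | obs) = 1/8 / 1/3 = 3/8
P(X=3 | obs) = 17/192 / 1/3 = 17/64
P(X=4 | obs) = 23/192 / 1/3 = 23/64

P(X = 2 | obs) = 3/8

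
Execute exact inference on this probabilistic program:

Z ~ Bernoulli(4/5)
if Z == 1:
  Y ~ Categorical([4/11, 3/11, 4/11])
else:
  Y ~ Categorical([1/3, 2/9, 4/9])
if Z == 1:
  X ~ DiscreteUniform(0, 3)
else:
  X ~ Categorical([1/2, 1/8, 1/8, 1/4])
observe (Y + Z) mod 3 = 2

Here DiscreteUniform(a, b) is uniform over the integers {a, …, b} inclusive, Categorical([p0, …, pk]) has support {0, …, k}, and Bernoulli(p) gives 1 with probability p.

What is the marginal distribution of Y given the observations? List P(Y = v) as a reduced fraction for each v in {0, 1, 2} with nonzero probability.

Enumerate traces; 8 have nonzero weight after conditioning:
  (Z=0, Y=2, X=0) weight 2/45
  (Z=0, Y=2, X=1) weight 1/90
  (Z=0, Y=2, X=2) weight 1/90
  (Z=0, Y=2, X=3) weight 1/45
  (Z=1, Y=1, X=0) weight 3/55
  (Z=1, Y=1, X=1) weight 3/55
  (Z=1, Y=1, X=2) weight 3/55
  (Z=1, Y=1, X=3) weight 3/55
Group by Y:
  weight(Y=1) = 12/55
  weight(Y=2) = 4/45
Total weight = 12/55 + 4/45 = 152/495
P(Y=1 | obs) = 12/55 / 152/495 = 27/38
P(Y=2 | obs) = 4/45 / 152/495 = 11/38

P(Y=1) = 27/38, P(Y=2) = 11/38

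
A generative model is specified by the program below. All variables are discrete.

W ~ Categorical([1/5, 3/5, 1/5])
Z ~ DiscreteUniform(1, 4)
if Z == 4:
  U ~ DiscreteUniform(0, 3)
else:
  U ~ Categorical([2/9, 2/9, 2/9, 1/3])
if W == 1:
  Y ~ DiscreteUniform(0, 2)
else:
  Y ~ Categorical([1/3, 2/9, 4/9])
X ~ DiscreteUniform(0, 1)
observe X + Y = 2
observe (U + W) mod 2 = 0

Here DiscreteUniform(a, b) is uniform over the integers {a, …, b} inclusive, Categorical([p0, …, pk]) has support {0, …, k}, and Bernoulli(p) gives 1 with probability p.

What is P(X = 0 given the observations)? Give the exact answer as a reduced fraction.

Enumerate traces; 48 have nonzero weight after conditioning:
  (W=0, Z=1, U=0, Y=1, X=1) weight 1/810
  (W=0, Z=1, U=0, Y=2, X=0) weight 1/405
  (W=0, Z=1, U=2, Y=1, X=1) weight 1/810
  (W=0, Z=1, U=2, Y=2, X=0) weight 1/405
  (W=0, Z=2, U=0, Y=1, X=1) weight 1/810
  (W=0, Z=2, U=0, Y=2, X=0) weight 1/405
  (W=0, Z=2, U=2, Y=1, X=1) weight 1/810
  (W=0, Z=2, U=2, Y=2, X=0) weight 1/405
  … 40 more
Group by X:
  weight(X=0) = 41/432
  weight(X=1) = 161/2160
Total weight = 41/432 + 161/2160 = 61/360
P(X=0 | obs) = 41/432 / 61/360 = 205/366
P(X=1 | obs) = 161/2160 / 61/360 = 161/366

P(X = 0 | obs) = 205/366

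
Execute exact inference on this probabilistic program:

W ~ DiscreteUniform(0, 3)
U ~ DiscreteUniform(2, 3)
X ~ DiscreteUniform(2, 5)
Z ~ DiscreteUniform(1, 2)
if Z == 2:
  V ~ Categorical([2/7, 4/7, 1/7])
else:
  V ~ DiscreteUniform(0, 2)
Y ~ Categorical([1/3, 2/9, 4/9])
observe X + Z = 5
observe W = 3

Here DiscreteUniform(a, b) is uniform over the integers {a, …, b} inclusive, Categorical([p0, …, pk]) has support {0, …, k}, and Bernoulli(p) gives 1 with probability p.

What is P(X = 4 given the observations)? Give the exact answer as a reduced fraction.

P(X = 4 | obs) = 1/2

Enumerate traces; 36 have nonzero weight after conditioning:
  (W=3, U=2, X=3, Z=2, V=0, Y=0) weight 1/672
  (W=3, U=2, X=3, Z=2, V=0, Y=1) weight 1/1008
  (W=3, U=2, X=3, Z=2, V=0, Y=2) weight 1/504
  (W=3, U=2, X=3, Z=2, V=1, Y=0) weight 1/336
  (W=3, U=2, X=3, Z=2, V=1, Y=1) weight 1/504
  (W=3, U=2, X=3, Z=2, V=1, Y=2) weight 1/252
  (W=3, U=2, X=3, Z=2, V=2, Y=0) weight 1/1344
  (W=3, U=2, X=3, Z=2, V=2, Y=1) weight 1/2016
  (W=3, U=2, X=4, Z=1, V=0, Y=0) weight 1/576
  … 27 more
Group by X:
  weight(X=3) = 1/32
  weight(X=4) = 1/32
Total weight = 1/32 + 1/32 = 1/16
P(X=3 | obs) = 1/32 / 1/16 = 1/2
P(X=4 | obs) = 1/32 / 1/16 = 1/2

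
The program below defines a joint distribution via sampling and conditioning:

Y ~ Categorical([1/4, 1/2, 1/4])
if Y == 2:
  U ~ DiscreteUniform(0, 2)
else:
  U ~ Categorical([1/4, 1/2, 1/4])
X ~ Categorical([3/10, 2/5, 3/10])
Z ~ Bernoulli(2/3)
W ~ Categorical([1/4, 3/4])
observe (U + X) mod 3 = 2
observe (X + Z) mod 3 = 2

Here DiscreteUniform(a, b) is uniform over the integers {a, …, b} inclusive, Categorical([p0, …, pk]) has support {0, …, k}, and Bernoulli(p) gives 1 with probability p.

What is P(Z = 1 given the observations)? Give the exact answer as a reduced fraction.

P(Z = 1 | obs) = 176/215

Enumerate traces; 12 have nonzero weight after conditioning:
  (Y=0, U=0, X=2, Z=0, W=0) weight 1/640
  (Y=0, U=0, X=2, Z=0, W=1) weight 3/640
  (Y=0, U=1, X=1, Z=1, W=0) weight 1/120
  (Y=0, U=1, X=1, Z=1, W=1) weight 1/40
  (Y=1, U=0, X=2, Z=0, W=0) weight 1/320
  (Y=1, U=0, X=2, Z=0, W=1) weight 3/320
  (Y=1, U=1, X=1, Z=1, W=0) weight 1/60
  (Y=1, U=1, X=1, Z=1, W=1) weight 1/20
  … 4 more
Group by Z:
  weight(Z=0) = 13/480
  weight(Z=1) = 11/90
Total weight = 13/480 + 11/90 = 43/288
P(Z=0 | obs) = 13/480 / 43/288 = 39/215
P(Z=1 | obs) = 11/90 / 43/288 = 176/215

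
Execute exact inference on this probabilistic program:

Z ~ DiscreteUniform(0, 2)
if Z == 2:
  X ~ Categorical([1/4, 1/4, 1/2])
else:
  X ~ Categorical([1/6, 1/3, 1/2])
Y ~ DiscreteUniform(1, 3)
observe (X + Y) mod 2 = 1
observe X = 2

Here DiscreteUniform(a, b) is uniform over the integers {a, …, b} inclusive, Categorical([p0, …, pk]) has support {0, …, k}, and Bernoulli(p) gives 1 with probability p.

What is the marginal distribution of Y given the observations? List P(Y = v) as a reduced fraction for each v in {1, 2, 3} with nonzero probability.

Enumerate traces; 6 have nonzero weight after conditioning:
  (Z=0, X=2, Y=1) weight 1/18
  (Z=0, X=2, Y=3) weight 1/18
  (Z=1, X=2, Y=1) weight 1/18
  (Z=1, X=2, Y=3) weight 1/18
  (Z=2, X=2, Y=1) weight 1/18
  (Z=2, X=2, Y=3) weight 1/18
Group by Y:
  weight(Y=1) = 1/6
  weight(Y=3) = 1/6
Total weight = 1/6 + 1/6 = 1/3
P(Y=1 | obs) = 1/6 / 1/3 = 1/2
P(Y=3 | obs) = 1/6 / 1/3 = 1/2

P(Y=1) = 1/2, P(Y=3) = 1/2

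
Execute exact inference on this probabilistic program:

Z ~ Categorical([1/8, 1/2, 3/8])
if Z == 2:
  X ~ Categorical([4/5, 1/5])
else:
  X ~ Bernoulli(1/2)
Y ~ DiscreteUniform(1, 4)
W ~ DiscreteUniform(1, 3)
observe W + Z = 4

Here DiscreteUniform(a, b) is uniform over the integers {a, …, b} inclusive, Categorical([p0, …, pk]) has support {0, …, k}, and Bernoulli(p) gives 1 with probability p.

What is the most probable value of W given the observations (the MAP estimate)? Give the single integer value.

Enumerate traces; 16 have nonzero weight after conditioning:
  (Z=1, X=0, Y=1, W=3) weight 1/48
  (Z=1, X=0, Y=2, W=3) weight 1/48
  (Z=1, X=0, Y=3, W=3) weight 1/48
  (Z=1, X=0, Y=4, W=3) weight 1/48
  (Z=1, X=1, Y=1, W=3) weight 1/48
  (Z=1, X=1, Y=2, W=3) weight 1/48
  (Z=1, X=1, Y=3, W=3) weight 1/48
  (Z=1, X=1, Y=4, W=3) weight 1/48
  (Z=2, X=0, Y=1, W=2) weight 1/40
  … 7 more
Group by W:
  weight(W=2) = 1/8
  weight(W=3) = 1/6
Total weight = 1/8 + 1/6 = 7/24
P(W=2 | obs) = 1/8 / 7/24 = 3/7
P(W=3 | obs) = 1/6 / 7/24 = 4/7
argmax = 3

argmax_v P(W = v | obs) = 3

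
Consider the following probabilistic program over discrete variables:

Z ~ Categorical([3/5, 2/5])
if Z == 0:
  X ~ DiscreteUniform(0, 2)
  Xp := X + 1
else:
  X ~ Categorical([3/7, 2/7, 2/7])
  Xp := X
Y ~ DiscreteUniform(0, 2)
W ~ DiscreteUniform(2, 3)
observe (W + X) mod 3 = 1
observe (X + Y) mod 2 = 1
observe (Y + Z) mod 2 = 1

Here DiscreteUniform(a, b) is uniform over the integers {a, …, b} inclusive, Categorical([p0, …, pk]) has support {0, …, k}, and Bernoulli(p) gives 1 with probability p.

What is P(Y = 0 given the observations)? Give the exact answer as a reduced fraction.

P(Y = 0 | obs) = 4/15

Enumerate traces; 3 have nonzero weight after conditioning:
  (Z=0, X=2, Y=1, W=2) weight 1/30
  (Z=1, X=1, Y=0, W=3) weight 2/105
  (Z=1, X=1, Y=2, W=3) weight 2/105
Group by Y:
  weight(Y=0) = 2/105
  weight(Y=1) = 1/30
  weight(Y=2) = 2/105
Total weight = 2/105 + 1/30 + 2/105 = 1/14
P(Y=0 | obs) = 2/105 / 1/14 = 4/15
P(Y=1 | obs) = 1/30 / 1/14 = 7/15
P(Y=2 | obs) = 2/105 / 1/14 = 4/15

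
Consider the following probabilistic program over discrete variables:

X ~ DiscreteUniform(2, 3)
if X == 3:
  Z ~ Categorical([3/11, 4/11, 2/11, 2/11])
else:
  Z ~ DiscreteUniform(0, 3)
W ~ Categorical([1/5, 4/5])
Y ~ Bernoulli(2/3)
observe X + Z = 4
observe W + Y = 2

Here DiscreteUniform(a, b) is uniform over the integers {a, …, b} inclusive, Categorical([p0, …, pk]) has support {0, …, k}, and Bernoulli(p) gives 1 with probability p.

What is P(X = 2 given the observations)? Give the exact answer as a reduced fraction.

P(X = 2 | obs) = 11/27

Enumerate traces; 2 have nonzero weight after conditioning:
  (X=2, Z=2, W=1, Y=1) weight 1/15
  (X=3, Z=1, W=1, Y=1) weight 16/165
Group by X:
  weight(X=2) = 1/15
  weight(X=3) = 16/165
Total weight = 1/15 + 16/165 = 9/55
P(X=2 | obs) = 1/15 / 9/55 = 11/27
P(X=3 | obs) = 16/165 / 9/55 = 16/27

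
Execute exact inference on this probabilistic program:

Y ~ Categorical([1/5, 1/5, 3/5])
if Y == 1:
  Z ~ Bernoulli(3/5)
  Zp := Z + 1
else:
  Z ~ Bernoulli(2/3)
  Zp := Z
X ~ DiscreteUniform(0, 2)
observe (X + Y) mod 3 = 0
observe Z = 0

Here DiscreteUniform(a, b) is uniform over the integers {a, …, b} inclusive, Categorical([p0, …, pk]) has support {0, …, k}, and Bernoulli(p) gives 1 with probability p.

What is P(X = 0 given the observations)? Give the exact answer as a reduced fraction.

P(X = 0 | obs) = 5/26

Enumerate traces; 3 have nonzero weight after conditioning:
  (Y=0, Z=0, X=0) weight 1/45
  (Y=1, Z=0, X=2) weight 2/75
  (Y=2, Z=0, X=1) weight 1/15
Group by X:
  weight(X=0) = 1/45
  weight(X=1) = 1/15
  weight(X=2) = 2/75
Total weight = 1/45 + 1/15 + 2/75 = 26/225
P(X=0 | obs) = 1/45 / 26/225 = 5/26
P(X=1 | obs) = 1/15 / 26/225 = 15/26
P(X=2 | obs) = 2/75 / 26/225 = 3/13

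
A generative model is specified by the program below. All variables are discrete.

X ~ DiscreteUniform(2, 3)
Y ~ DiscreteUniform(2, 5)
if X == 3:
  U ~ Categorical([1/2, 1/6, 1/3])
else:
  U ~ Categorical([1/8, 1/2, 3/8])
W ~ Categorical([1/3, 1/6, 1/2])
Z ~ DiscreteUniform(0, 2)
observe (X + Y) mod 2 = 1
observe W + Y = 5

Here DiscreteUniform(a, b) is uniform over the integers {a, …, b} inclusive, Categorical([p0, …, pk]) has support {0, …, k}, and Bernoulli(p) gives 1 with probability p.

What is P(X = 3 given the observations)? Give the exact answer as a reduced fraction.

P(X = 3 | obs) = 1/6

Enumerate traces; 27 have nonzero weight after conditioning:
  (X=2, Y=3, U=0, W=2, Z=0) weight 1/384
  (X=2, Y=3, U=0, W=2, Z=1) weight 1/384
  (X=2, Y=3, U=0, W=2, Z=2) weight 1/384
  (X=2, Y=3, U=1, W=2, Z=0) weight 1/96
  (X=2, Y=3, U=1, W=2, Z=1) weight 1/96
  (X=2, Y=3, U=1, W=2, Z=2) weight 1/96
  (X=2, Y=3, U=2, W=2, Z=0) weight 1/128
  (X=2, Y=3, U=2, W=2, Z=1) weight 1/128
  (X=3, Y=4, U=0, W=1, Z=0) weight 1/288
  … 18 more
Group by X:
  weight(X=2) = 5/48
  weight(X=3) = 1/48
Total weight = 5/48 + 1/48 = 1/8
P(X=2 | obs) = 5/48 / 1/8 = 5/6
P(X=3 | obs) = 1/48 / 1/8 = 1/6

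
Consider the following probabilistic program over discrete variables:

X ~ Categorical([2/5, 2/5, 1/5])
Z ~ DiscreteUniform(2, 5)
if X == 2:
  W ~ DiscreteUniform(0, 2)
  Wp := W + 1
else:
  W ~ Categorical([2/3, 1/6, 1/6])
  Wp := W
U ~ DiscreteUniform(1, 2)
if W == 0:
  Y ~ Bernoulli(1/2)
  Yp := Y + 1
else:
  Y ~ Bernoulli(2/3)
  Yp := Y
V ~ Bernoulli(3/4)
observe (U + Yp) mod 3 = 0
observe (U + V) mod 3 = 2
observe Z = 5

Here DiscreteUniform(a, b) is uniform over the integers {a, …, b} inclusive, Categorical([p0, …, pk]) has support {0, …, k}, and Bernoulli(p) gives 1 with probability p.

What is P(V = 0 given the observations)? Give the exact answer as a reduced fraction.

P(V = 0 | obs) = 17/44

Enumerate traces; 12 have nonzero weight after conditioning:
  (X=0, Z=5, W=0, U=1, Y=1, V=1) weight 1/80
  (X=0, Z=5, W=0, U=2, Y=0, V=0) weight 1/240
  (X=0, Z=5, W=1, U=2, Y=1, V=0) weight 1/720
  (X=0, Z=5, W=2, U=2, Y=1, V=0) weight 1/720
  (X=1, Z=5, W=0, U=1, Y=1, V=1) weight 1/80
  (X=1, Z=5, W=0, U=2, Y=0, V=0) weight 1/240
  (X=1, Z=5, W=1, U=2, Y=1, V=0) weight 1/720
  (X=1, Z=5, W=2, U=2, Y=1, V=0) weight 1/720
  … 4 more
Group by V:
  weight(V=0) = 17/960
  weight(V=1) = 9/320
Total weight = 17/960 + 9/320 = 11/240
P(V=0 | obs) = 17/960 / 11/240 = 17/44
P(V=1 | obs) = 9/320 / 11/240 = 27/44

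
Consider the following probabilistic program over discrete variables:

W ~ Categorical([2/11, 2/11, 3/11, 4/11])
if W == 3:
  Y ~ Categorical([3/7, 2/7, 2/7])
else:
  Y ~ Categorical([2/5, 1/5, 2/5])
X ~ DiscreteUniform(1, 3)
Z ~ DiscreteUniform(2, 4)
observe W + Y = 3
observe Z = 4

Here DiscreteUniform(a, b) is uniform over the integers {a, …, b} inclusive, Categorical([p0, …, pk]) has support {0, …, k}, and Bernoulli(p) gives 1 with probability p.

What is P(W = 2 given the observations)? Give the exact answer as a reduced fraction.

Enumerate traces; 9 have nonzero weight after conditioning:
  (W=1, Y=2, X=1, Z=4) weight 4/495
  (W=1, Y=2, X=2, Z=4) weight 4/495
  (W=1, Y=2, X=3, Z=4) weight 4/495
  (W=2, Y=1, X=1, Z=4) weight 1/165
  (W=2, Y=1, X=2, Z=4) weight 1/165
  (W=2, Y=1, X=3, Z=4) weight 1/165
  (W=3, Y=0, X=1, Z=4) weight 4/231
  (W=3, Y=0, X=2, Z=4) weight 4/231
  … 1 more
Group by W:
  weight(W=1) = 4/165
  weight(W=2) = 1/55
  weight(W=3) = 4/77
Total weight = 4/165 + 1/55 + 4/77 = 109/1155
P(W=1 | obs) = 4/165 / 109/1155 = 28/109
P(W=2 | obs) = 1/55 / 109/1155 = 21/109
P(W=3 | obs) = 4/77 / 109/1155 = 60/109

P(W = 2 | obs) = 21/109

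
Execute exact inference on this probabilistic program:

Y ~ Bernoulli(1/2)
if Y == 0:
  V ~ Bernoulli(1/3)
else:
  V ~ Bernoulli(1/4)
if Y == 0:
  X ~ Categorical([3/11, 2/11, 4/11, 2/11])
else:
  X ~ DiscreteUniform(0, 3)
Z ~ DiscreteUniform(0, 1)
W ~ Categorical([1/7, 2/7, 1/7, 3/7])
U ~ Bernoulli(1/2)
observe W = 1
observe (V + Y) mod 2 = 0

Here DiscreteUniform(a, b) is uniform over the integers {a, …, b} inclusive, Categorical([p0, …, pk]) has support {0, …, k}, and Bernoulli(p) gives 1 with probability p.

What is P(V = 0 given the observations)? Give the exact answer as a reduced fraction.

P(V = 0 | obs) = 8/11

Enumerate traces; 32 have nonzero weight after conditioning:
  (Y=0, V=0, X=0, Z=0, W=1, U=0) weight 1/154
  (Y=0, V=0, X=0, Z=0, W=1, U=1) weight 1/154
  (Y=0, V=0, X=0, Z=1, W=1, U=0) weight 1/154
  (Y=0, V=0, X=0, Z=1, W=1, U=1) weight 1/154
  (Y=0, V=0, X=1, Z=0, W=1, U=0) weight 1/231
  (Y=0, V=0, X=1, Z=0, W=1, U=1) weight 1/231
  (Y=0, V=0, X=1, Z=1, W=1, U=0) weight 1/231
  (Y=0, V=0, X=1, Z=1, W=1, U=1) weight 1/231
  (Y=1, V=1, X=0, Z=0, W=1, U=0) weight 1/448
  … 23 more
Group by V:
  weight(V=0) = 2/21
  weight(V=1) = 1/28
Total weight = 2/21 + 1/28 = 11/84
P(V=0 | obs) = 2/21 / 11/84 = 8/11
P(V=1 | obs) = 1/28 / 11/84 = 3/11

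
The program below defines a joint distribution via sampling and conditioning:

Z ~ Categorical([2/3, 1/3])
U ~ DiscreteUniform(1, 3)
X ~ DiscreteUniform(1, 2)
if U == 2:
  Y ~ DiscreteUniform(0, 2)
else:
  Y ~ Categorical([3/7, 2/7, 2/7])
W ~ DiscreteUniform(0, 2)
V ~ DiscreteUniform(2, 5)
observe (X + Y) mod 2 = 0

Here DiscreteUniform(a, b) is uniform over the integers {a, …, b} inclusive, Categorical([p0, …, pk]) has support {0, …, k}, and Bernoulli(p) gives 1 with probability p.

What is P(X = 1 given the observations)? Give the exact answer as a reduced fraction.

P(X = 1 | obs) = 19/63

Enumerate traces; 216 have nonzero weight after conditioning:
  (Z=0, U=1, X=1, Y=1, W=0, V=2) weight 1/378
  (Z=0, U=1, X=1, Y=1, W=0, V=3) weight 1/378
  (Z=0, U=1, X=1, Y=1, W=0, V=4) weight 1/378
  (Z=0, U=1, X=1, Y=1, W=0, V=5) weight 1/378
  (Z=0, U=1, X=1, Y=1, W=1, V=2) weight 1/378
  (Z=0, U=1, X=1, Y=1, W=1, V=3) weight 1/378
  (Z=0, U=1, X=1, Y=1, W=1, V=4) weight 1/378
  (Z=0, U=1, X=1, Y=1, W=1, V=5) weight 1/378
  (Z=0, U=1, X=2, Y=0, W=0, V=2) weight 1/252
  … 207 more
Group by X:
  weight(X=1) = 19/126
  weight(X=2) = 22/63
Total weight = 19/126 + 22/63 = 1/2
P(X=1 | obs) = 19/126 / 1/2 = 19/63
P(X=2 | obs) = 22/63 / 1/2 = 44/63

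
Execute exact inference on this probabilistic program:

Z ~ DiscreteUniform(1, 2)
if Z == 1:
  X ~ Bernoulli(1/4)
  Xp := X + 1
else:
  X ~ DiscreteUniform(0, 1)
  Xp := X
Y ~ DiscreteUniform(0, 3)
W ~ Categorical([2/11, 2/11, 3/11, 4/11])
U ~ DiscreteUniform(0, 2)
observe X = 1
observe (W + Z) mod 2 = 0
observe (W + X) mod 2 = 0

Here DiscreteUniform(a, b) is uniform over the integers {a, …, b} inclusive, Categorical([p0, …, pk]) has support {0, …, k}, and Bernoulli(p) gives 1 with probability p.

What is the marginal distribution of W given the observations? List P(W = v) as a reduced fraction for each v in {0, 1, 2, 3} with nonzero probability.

Enumerate traces; 24 have nonzero weight after conditioning:
  (Z=1, X=1, Y=0, W=1, U=0) weight 1/528
  (Z=1, X=1, Y=0, W=1, U=1) weight 1/528
  (Z=1, X=1, Y=0, W=1, U=2) weight 1/528
  (Z=1, X=1, Y=0, W=3, U=0) weight 1/264
  (Z=1, X=1, Y=0, W=3, U=1) weight 1/264
  (Z=1, X=1, Y=0, W=3, U=2) weight 1/264
  (Z=1, X=1, Y=1, W=1, U=0) weight 1/528
  (Z=1, X=1, Y=1, W=1, U=1) weight 1/528
  … 16 more
Group by W:
  weight(W=1) = 1/44
  weight(W=3) = 1/22
Total weight = 1/44 + 1/22 = 3/44
P(W=1 | obs) = 1/44 / 3/44 = 1/3
P(W=3 | obs) = 1/22 / 3/44 = 2/3

P(W=1) = 1/3, P(W=3) = 2/3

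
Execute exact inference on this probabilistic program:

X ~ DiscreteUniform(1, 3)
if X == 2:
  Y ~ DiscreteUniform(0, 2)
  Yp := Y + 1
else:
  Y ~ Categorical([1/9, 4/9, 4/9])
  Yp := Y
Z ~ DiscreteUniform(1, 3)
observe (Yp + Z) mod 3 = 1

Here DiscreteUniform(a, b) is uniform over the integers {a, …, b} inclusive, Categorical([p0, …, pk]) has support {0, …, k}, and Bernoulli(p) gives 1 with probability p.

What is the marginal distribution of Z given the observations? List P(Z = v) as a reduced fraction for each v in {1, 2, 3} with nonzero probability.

Enumerate traces; 9 have nonzero weight after conditioning:
  (X=1, Y=0, Z=1) weight 1/81
  (X=1, Y=1, Z=3) weight 4/81
  (X=1, Y=2, Z=2) weight 4/81
  (X=2, Y=0, Z=3) weight 1/27
  (X=2, Y=1, Z=2) weight 1/27
  (X=2, Y=2, Z=1) weight 1/27
  (X=3, Y=0, Z=1) weight 1/81
  (X=3, Y=1, Z=3) weight 4/81
  … 1 more
Group by Z:
  weight(Z=1) = 5/81
  weight(Z=2) = 11/81
  weight(Z=3) = 11/81
Total weight = 5/81 + 11/81 + 11/81 = 1/3
P(Z=1 | obs) = 5/81 / 1/3 = 5/27
P(Z=2 | obs) = 11/81 / 1/3 = 11/27
P(Z=3 | obs) = 11/81 / 1/3 = 11/27

P(Z=1) = 5/27, P(Z=2) = 11/27, P(Z=3) = 11/27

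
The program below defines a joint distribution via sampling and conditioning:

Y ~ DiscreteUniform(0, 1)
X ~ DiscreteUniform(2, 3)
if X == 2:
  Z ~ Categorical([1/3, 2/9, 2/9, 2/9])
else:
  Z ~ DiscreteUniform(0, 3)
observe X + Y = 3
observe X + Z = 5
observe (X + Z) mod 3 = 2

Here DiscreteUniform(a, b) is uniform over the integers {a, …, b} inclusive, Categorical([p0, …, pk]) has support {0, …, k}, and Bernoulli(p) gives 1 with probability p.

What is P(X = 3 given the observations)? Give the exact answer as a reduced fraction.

Enumerate traces; 2 have nonzero weight after conditioning:
  (Y=0, X=3, Z=2) weight 1/16
  (Y=1, X=2, Z=3) weight 1/18
Group by X:
  weight(X=2) = 1/18
  weight(X=3) = 1/16
Total weight = 1/18 + 1/16 = 17/144
P(X=2 | obs) = 1/18 / 17/144 = 8/17
P(X=3 | obs) = 1/16 / 17/144 = 9/17

P(X = 3 | obs) = 9/17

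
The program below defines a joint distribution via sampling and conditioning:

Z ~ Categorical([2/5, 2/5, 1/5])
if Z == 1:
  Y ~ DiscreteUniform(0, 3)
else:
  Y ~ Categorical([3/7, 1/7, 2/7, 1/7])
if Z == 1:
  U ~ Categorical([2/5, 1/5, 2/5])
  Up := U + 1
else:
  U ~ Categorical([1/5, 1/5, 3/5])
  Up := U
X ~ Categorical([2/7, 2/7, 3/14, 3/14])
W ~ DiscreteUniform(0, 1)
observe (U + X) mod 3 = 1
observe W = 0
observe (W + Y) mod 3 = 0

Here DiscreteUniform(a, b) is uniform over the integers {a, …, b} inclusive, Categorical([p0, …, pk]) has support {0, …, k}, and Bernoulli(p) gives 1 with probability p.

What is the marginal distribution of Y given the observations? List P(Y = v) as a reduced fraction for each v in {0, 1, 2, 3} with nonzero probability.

Enumerate traces; 24 have nonzero weight after conditioning:
  (Z=0, Y=0, U=0, X=1, W=0) weight 6/1225
  (Z=0, Y=0, U=1, X=0, W=0) weight 6/1225
  (Z=0, Y=0, U=1, X=3, W=0) weight 9/2450
  (Z=0, Y=0, U=2, X=2, W=0) weight 27/2450
  (Z=0, Y=3, U=0, X=1, W=0) weight 2/1225
  (Z=0, Y=3, U=1, X=0, W=0) weight 2/1225
  (Z=0, Y=3, U=1, X=3, W=0) weight 3/2450
  (Z=0, Y=3, U=2, X=2, W=0) weight 9/2450
  … 16 more
Group by Y:
  weight(Y=0) = 507/9800
  weight(Y=3) = 267/9800
Total weight = 507/9800 + 267/9800 = 387/4900
P(Y=0 | obs) = 507/9800 / 387/4900 = 169/258
P(Y=3 | obs) = 267/9800 / 387/4900 = 89/258

P(Y=0) = 169/258, P(Y=3) = 89/258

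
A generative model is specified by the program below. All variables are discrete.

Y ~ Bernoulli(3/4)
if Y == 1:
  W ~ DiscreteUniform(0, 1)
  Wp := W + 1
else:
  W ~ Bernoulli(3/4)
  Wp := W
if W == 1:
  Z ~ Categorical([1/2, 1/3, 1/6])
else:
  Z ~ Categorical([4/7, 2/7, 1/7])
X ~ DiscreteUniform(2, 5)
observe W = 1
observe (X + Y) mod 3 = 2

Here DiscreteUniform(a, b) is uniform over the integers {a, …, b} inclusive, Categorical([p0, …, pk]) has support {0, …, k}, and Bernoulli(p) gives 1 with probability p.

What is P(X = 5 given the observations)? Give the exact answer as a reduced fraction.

Enumerate traces; 9 have nonzero weight after conditioning:
  (Y=0, W=1, Z=0, X=2) weight 3/128
  (Y=0, W=1, Z=0, X=5) weight 3/128
  (Y=0, W=1, Z=1, X=2) weight 1/64
  (Y=0, W=1, Z=1, X=5) weight 1/64
  (Y=0, W=1, Z=2, X=2) weight 1/128
  (Y=0, W=1, Z=2, X=5) weight 1/128
  (Y=1, W=1, Z=0, X=4) weight 3/64
  (Y=1, W=1, Z=1, X=4) weight 1/32
  … 1 more
Group by X:
  weight(X=2) = 3/64
  weight(X=4) = 3/32
  weight(X=5) = 3/64
Total weight = 3/64 + 3/32 + 3/64 = 3/16
P(X=2 | obs) = 3/64 / 3/16 = 1/4
P(X=4 | obs) = 3/32 / 3/16 = 1/2
P(X=5 | obs) = 3/64 / 3/16 = 1/4

P(X = 5 | obs) = 1/4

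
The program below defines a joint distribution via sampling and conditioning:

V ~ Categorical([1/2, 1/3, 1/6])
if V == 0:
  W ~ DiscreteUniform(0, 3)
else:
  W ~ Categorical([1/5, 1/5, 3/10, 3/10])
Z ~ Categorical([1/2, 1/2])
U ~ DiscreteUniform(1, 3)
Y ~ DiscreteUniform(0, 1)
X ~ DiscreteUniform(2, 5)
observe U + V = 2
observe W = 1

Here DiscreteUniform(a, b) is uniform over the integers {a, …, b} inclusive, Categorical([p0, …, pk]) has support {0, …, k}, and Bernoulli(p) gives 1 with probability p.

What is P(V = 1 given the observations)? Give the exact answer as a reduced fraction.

P(V = 1 | obs) = 8/23

Enumerate traces; 32 have nonzero weight after conditioning:
  (V=0, W=1, Z=0, U=2, Y=0, X=2) weight 1/384
  (V=0, W=1, Z=0, U=2, Y=0, X=3) weight 1/384
  (V=0, W=1, Z=0, U=2, Y=0, X=4) weight 1/384
  (V=0, W=1, Z=0, U=2, Y=0, X=5) weight 1/384
  (V=0, W=1, Z=0, U=2, Y=1, X=2) weight 1/384
  (V=0, W=1, Z=0, U=2, Y=1, X=3) weight 1/384
  (V=0, W=1, Z=0, U=2, Y=1, X=4) weight 1/384
  (V=0, W=1, Z=0, U=2, Y=1, X=5) weight 1/384
  (V=1, W=1, Z=0, U=1, Y=0, X=2) weight 1/720
  … 23 more
Group by V:
  weight(V=0) = 1/24
  weight(V=1) = 1/45
Total weight = 1/24 + 1/45 = 23/360
P(V=0 | obs) = 1/24 / 23/360 = 15/23
P(V=1 | obs) = 1/45 / 23/360 = 8/23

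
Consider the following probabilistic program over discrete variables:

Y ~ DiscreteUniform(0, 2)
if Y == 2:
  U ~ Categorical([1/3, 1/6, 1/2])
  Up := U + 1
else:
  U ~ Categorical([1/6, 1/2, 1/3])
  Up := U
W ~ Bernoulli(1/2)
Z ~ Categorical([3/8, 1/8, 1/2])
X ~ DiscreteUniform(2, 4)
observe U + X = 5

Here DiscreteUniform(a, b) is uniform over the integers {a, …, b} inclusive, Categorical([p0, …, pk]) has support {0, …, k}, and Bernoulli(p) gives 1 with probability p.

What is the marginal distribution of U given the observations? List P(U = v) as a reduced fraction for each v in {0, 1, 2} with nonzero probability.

P(U=1) = 1/2, P(U=2) = 1/2

Enumerate traces; 36 have nonzero weight after conditioning:
  (Y=0, U=1, W=0, Z=0, X=4) weight 1/96
  (Y=0, U=1, W=0, Z=1, X=4) weight 1/288
  (Y=0, U=1, W=0, Z=2, X=4) weight 1/72
  (Y=0, U=1, W=1, Z=0, X=4) weight 1/96
  (Y=0, U=1, W=1, Z=1, X=4) weight 1/288
  (Y=0, U=1, W=1, Z=2, X=4) weight 1/72
  (Y=0, U=2, W=0, Z=0, X=3) weight 1/144
  (Y=0, U=2, W=0, Z=1, X=3) weight 1/432
  … 28 more
Group by U:
  weight(U=1) = 7/54
  weight(U=2) = 7/54
Total weight = 7/54 + 7/54 = 7/27
P(U=1 | obs) = 7/54 / 7/27 = 1/2
P(U=2 | obs) = 7/54 / 7/27 = 1/2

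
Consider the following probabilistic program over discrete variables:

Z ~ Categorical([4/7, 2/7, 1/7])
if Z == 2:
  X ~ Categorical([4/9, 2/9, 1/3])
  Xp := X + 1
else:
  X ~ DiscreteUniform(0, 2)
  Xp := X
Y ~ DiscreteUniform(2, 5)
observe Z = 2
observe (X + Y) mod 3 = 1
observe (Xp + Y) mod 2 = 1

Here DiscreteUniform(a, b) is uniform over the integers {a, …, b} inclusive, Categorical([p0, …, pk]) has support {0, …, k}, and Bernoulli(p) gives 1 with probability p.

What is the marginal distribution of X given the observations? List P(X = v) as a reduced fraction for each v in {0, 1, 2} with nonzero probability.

P(X=0) = 4/9, P(X=1) = 2/9, P(X=2) = 1/3

Enumerate traces; 3 have nonzero weight after conditioning:
  (Z=2, X=0, Y=4) weight 1/63
  (Z=2, X=1, Y=3) weight 1/126
  (Z=2, X=2, Y=2) weight 1/84
Group by X:
  weight(X=0) = 1/63
  weight(X=1) = 1/126
  weight(X=2) = 1/84
Total weight = 1/63 + 1/126 + 1/84 = 1/28
P(X=0 | obs) = 1/63 / 1/28 = 4/9
P(X=1 | obs) = 1/126 / 1/28 = 2/9
P(X=2 | obs) = 1/84 / 1/28 = 1/3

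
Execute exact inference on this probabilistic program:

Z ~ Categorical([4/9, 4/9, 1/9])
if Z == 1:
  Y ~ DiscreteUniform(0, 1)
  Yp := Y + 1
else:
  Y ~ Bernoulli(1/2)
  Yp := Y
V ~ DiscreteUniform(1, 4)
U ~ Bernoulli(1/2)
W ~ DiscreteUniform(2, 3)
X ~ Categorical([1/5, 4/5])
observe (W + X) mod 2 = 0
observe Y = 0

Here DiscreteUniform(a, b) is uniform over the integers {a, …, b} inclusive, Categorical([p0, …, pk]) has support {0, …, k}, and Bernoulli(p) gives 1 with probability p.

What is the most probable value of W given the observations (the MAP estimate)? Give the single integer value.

Enumerate traces; 48 have nonzero weight after conditioning:
  (Z=0, Y=0, V=1, U=0, W=2, X=0) weight 1/360
  (Z=0, Y=0, V=1, U=0, W=3, X=1) weight 1/90
  (Z=0, Y=0, V=1, U=1, W=2, X=0) weight 1/360
  (Z=0, Y=0, V=1, U=1, W=3, X=1) weight 1/90
  (Z=0, Y=0, V=2, U=0, W=2, X=0) weight 1/360
  (Z=0, Y=0, V=2, U=0, W=3, X=1) weight 1/90
  (Z=0, Y=0, V=2, U=1, W=2, X=0) weight 1/360
  (Z=0, Y=0, V=2, U=1, W=3, X=1) weight 1/90
  … 40 more
Group by W:
  weight(W=2) = 1/20
  weight(W=3) = 1/5
Total weight = 1/20 + 1/5 = 1/4
P(W=2 | obs) = 1/20 / 1/4 = 1/5
P(W=3 | obs) = 1/5 / 1/4 = 4/5
argmax = 3

argmax_v P(W = v | obs) = 3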